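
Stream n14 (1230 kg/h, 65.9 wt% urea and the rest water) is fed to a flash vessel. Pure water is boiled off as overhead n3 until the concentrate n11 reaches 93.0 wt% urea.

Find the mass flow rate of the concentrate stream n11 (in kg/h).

871.6 kg/h

urea is conserved: 1230×0.659 = 810.57 kg/h all reports to the concentrate.
Concentrate = 810.57/(target fraction) = 871.58 kg/h.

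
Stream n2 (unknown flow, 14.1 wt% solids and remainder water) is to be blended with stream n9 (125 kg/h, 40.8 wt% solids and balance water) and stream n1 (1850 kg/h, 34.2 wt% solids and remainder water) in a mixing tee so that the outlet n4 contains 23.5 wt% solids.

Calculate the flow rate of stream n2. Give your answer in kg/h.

Let n2 be the unknown flow. Total out = 1975 + n2.
solids balance: 683.7 + 0.141·n2 = 0.235·(1975 + n2)
(0.141 − 0.235)·n2 = 0.235×1975 − 683.7 = -219.58
n2 = -219.58 / -0.094 = 2335.9 kg/h

2336 kg/h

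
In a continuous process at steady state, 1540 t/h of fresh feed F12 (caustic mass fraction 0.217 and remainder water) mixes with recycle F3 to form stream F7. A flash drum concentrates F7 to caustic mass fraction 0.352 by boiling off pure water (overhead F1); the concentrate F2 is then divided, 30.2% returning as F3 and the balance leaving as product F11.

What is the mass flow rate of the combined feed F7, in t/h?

1951 t/h

Overall caustic balance (none leaves overhead): caustic in fresh feed = caustic in product, i.e. 1540×0.217 = (1−0.302)·F2·0.352.
F2 = 334.18/(0.352×0.698) = 1360.1 t/h.
Recycle F3 = 0.302×1360.1 = 410.76 t/h.
Combined feed F7 = 1540 + 410.76 = 1950.8 t/h.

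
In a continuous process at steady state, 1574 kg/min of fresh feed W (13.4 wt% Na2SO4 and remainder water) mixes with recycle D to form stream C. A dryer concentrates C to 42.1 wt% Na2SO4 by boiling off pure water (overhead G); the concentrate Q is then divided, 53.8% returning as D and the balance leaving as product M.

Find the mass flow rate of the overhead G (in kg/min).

1073 kg/min

Overall Na2SO4 balance (none leaves overhead): Na2SO4 in fresh feed = Na2SO4 in product, i.e. 1574×0.134 = (1−0.538)·Q·0.421.
Q = 210.92/(0.421×0.462) = 1084.4 kg/min.
Recycle D = 0.538×1084.4 = 583.4 kg/min.
Combined feed C = 1574 + 583.4 = 2157.4 kg/min.
Overhead G = C − Q = 2157.4 − 1084.4 = 1073 kg/min.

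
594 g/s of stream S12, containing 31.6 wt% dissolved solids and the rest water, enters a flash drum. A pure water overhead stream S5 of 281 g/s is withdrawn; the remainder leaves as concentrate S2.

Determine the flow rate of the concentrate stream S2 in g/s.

Concentrate = 594 − 281 = 313 g/s.

313 g/s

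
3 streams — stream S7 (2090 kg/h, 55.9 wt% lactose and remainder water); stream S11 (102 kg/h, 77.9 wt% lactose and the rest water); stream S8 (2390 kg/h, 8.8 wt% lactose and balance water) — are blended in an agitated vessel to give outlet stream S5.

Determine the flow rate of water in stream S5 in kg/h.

3124 kg/h

water out = water in = 2090×0.441 + 102×0.221 + 2390×0.912 = 3123.9 kg/h.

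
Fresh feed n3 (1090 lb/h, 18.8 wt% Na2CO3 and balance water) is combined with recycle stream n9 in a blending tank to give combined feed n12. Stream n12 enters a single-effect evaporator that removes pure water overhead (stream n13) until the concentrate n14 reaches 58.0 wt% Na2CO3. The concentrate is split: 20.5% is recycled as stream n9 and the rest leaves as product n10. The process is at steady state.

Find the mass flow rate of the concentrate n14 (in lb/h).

444.4 lb/h

Overall Na2CO3 balance (none leaves overhead): Na2CO3 in fresh feed = Na2CO3 in product, i.e. 1090×0.188 = (1−0.205)·n14·0.580.
n14 = 204.92/(0.580×0.795) = 444.42 lb/h.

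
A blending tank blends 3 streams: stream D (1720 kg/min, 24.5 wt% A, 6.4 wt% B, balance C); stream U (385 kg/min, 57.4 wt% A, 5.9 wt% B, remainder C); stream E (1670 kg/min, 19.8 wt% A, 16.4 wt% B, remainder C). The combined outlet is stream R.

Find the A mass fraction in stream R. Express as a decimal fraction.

Total flow out = 1720 + 385 + 1670 = 3775 kg/min.
A in = 1720×0.245 + 385×0.574 + 1670×0.198 = 973.05 kg/min.
A mass fraction in R = 973.05/3775 = 0.2578.

0.2578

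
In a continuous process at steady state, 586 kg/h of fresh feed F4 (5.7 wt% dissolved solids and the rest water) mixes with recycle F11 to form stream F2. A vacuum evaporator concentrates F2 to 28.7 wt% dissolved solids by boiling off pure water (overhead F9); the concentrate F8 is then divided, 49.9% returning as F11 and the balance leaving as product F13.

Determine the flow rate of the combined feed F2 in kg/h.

701.9 kg/h

Overall dissolved solids balance (none leaves overhead): dissolved solids in fresh feed = dissolved solids in product, i.e. 586×0.057 = (1−0.499)·F8·0.287.
F8 = 33.402/(0.287×0.501) = 232.3 kg/h.
Recycle F11 = 0.499×232.3 = 115.92 kg/h.
Combined feed F2 = 586 + 115.92 = 701.92 kg/h.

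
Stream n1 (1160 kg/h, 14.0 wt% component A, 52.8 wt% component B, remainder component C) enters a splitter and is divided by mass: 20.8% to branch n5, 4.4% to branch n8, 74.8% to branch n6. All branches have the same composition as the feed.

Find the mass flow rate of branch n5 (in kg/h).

241.3 kg/h

Branch n5 flow = 0.208×1160 = 241.28 kg/h.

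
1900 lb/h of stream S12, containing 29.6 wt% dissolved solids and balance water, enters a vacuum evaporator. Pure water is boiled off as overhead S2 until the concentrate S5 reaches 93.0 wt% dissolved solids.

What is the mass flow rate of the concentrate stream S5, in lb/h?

dissolved solids is conserved: 1900×0.296 = 562.4 lb/h all reports to the concentrate.
Concentrate = 562.4/(target fraction) = 604.73 lb/h.

604.7 lb/h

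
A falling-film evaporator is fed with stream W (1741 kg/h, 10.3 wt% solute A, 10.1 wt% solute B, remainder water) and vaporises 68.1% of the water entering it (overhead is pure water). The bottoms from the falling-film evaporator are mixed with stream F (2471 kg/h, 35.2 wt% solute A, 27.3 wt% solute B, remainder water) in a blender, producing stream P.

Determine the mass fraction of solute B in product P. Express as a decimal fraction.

Vapour removed = 0.681×0.796×1741 = 943.75 kg/h; concentrate = 797.25 kg/h.
solute B reaching the mixer = 175.84 (from concentrate) + 2471×0.273 = 850.42 kg/h.
Product flow = 797.25 + 2471 = 3268.2 kg/h; solute B fraction = 0.2602.

0.2602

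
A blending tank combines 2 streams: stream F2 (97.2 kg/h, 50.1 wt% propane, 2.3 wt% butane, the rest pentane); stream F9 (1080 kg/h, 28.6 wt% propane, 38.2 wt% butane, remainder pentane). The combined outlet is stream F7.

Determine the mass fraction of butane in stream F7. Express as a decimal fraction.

0.352

Total flow out = 97.2 + 1080 = 1177.2 kg/h.
butane in = 97.2×0.023 + 1080×0.382 = 414.8 kg/h.
butane mass fraction in F7 = 414.8/1177.2 = 0.352.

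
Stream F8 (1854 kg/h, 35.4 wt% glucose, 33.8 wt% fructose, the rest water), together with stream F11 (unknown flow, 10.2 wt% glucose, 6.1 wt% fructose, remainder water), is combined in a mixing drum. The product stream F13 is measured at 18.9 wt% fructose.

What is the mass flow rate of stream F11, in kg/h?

Let F11 be the unknown flow. Total out = 1854 + F11.
fructose balance: 626.65 + 0.061·F11 = 0.189·(1854 + F11)
(0.061 − 0.189)·F11 = 0.189×1854 − 626.65 = -276.25
F11 = -276.25 / -0.128 = 2158.2 kg/h

2158 kg/h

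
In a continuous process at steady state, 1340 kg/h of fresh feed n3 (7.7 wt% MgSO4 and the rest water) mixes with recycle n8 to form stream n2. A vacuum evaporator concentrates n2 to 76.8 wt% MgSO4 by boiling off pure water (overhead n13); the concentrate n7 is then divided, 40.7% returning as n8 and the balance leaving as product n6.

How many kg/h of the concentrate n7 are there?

226.6 kg/h

Overall MgSO4 balance (none leaves overhead): MgSO4 in fresh feed = MgSO4 in product, i.e. 1340×0.077 = (1−0.407)·n7·0.768.
n7 = 103.18/(0.768×0.593) = 226.56 kg/h.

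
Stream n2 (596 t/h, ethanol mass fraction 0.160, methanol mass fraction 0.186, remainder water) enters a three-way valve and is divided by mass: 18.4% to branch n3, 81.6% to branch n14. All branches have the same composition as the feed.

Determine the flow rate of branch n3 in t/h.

Branch n3 flow = 0.184×596 = 109.66 t/h.

109.7 t/h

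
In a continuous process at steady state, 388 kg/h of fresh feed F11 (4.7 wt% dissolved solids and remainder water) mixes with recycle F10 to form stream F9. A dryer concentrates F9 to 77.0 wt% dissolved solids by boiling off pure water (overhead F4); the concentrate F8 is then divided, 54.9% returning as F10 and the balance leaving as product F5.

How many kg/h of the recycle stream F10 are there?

28.83 kg/h

Overall dissolved solids balance (none leaves overhead): dissolved solids in fresh feed = dissolved solids in product, i.e. 388×0.047 = (1−0.549)·F8·0.770.
F8 = 18.236/(0.770×0.451) = 52.512 kg/h.
Recycle F10 = 0.549×52.512 = 28.829 kg/h.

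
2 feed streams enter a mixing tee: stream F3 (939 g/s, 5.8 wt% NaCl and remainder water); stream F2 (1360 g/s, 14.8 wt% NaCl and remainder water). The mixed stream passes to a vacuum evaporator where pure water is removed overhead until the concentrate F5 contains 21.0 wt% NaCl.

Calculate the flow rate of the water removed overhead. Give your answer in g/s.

NaCl entering = 939×0.058 + 1360×0.148 = 255.74 g/s.
All NaCl reports to F5, so F5 = 255.74/0.210 = 1217.8 g/s.
Total feed = 2299 g/s; overhead = 2299 − 1217.8 = 1081.2 g/s.

1081 g/s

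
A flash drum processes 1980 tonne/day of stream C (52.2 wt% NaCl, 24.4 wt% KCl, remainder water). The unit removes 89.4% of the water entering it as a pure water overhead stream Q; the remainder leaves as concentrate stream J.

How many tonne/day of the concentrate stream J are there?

1566 tonne/day

water entering = 1980×0.234 = 463.32 tonne/day; overhead removed = 0.894×463.32 = 414.21 tonne/day.
Concentrate = 1980 − 414.21 = 1565.8 tonne/day.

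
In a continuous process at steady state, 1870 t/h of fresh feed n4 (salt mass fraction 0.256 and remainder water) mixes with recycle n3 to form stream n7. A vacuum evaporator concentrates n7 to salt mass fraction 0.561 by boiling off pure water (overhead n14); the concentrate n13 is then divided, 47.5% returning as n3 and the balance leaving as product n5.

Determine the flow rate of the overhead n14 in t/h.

1017 t/h

Overall salt balance (none leaves overhead): salt in fresh feed = salt in product, i.e. 1870×0.256 = (1−0.475)·n13·0.561.
n13 = 478.72/(0.561×0.525) = 1625.4 t/h.
Recycle n3 = 0.475×1625.4 = 772.06 t/h.
Combined feed n7 = 1870 + 772.06 = 2642.1 t/h.
Overhead n14 = n7 − n13 = 2642.1 − 1625.4 = 1016.7 t/h.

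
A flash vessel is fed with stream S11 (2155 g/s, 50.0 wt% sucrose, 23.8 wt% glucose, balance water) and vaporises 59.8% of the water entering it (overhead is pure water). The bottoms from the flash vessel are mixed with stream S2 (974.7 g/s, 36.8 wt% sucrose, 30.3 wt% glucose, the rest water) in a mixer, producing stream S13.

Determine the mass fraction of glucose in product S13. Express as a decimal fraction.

Vapour removed = 0.598×0.262×2155 = 337.64 g/s; concentrate = 1817.4 g/s.
glucose reaching the mixer = 512.89 (from concentrate) + 974.7×0.303 = 808.22 g/s.
Product flow = 1817.4 + 974.7 = 2792.1 g/s; glucose fraction = 0.289.

0.289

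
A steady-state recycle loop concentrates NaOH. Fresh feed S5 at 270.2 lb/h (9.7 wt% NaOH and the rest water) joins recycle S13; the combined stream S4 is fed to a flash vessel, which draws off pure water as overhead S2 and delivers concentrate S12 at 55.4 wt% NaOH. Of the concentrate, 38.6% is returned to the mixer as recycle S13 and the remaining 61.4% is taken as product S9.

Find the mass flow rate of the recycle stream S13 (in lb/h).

Overall NaOH balance (none leaves overhead): NaOH in fresh feed = NaOH in product, i.e. 270.2×0.097 = (1−0.386)·S12·0.554.
S12 = 26.209/(0.554×0.614) = 77.051 lb/h.
Recycle S13 = 0.386×77.051 = 29.742 lb/h.

29.74 lb/h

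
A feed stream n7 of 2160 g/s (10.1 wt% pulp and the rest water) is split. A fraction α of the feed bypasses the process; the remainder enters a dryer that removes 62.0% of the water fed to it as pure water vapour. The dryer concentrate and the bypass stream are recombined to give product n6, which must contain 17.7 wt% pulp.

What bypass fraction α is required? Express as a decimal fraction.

0.230

All 2160×0.101 = 218.16 g/s of pulp reaches n6, so n6 = 218.16/0.177 = 1232.5 g/s and vapour = 927.46 g/s.
The evaporator receives (1−α)·2160 of feed at 0.899 water and removes 0.620 of that water:
0.620×0.899×(1−α)×2160 = 927.46
(1−α) = 927.46/1203.9 = 0.7704;  α = 0.2296.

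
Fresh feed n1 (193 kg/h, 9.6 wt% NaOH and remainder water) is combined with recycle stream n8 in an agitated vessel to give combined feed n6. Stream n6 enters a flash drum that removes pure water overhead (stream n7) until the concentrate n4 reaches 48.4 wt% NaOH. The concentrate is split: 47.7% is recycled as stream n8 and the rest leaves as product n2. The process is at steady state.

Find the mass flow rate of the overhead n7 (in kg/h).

154.7 kg/h

Overall NaOH balance (none leaves overhead): NaOH in fresh feed = NaOH in product, i.e. 193×0.096 = (1−0.477)·n4·0.484.
n4 = 18.528/(0.484×0.523) = 73.195 kg/h.
Recycle n8 = 0.477×73.195 = 34.914 kg/h.
Combined feed n6 = 193 + 34.914 = 227.91 kg/h.
Overhead n7 = n6 − n4 = 227.91 − 73.195 = 154.72 kg/h.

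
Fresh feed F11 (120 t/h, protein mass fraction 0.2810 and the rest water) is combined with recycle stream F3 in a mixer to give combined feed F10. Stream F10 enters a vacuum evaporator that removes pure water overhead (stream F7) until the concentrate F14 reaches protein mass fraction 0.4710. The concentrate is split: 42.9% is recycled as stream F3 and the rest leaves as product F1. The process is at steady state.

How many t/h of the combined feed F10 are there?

173.8 t/h

Overall protein balance (none leaves overhead): protein in fresh feed = protein in product, i.e. 120×0.281 = (1−0.429)·F14·0.471.
F14 = 33.72/(0.471×0.571) = 125.38 t/h.
Recycle F3 = 0.429×125.38 = 53.788 t/h.
Combined feed F10 = 120 + 53.788 = 173.79 t/h.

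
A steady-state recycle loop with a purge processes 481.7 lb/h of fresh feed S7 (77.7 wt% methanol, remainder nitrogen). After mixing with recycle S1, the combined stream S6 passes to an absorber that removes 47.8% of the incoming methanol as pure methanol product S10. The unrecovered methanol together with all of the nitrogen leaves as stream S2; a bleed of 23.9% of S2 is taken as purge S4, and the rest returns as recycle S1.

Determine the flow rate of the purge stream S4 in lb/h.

184.9 lb/h

nitrogen enters only via S7 and leaves only via the purge: 481.7×0.223 = 0.239×(nitrogen in S2), and the absorber passes all nitrogen, so nitrogen in S6 = nitrogen in S2 = 449.45 lb/h.
methanol in S6: m_A = 481.7×0.777 + (1−0.239)·(1−0.478)·m_A, so m_A = 374.28/0.6028 = 620.95 lb/h.
S2 = (1−0.478)×620.95 + 449.45 = 773.59 lb/h.
Purge S4 = 0.239×773.59 = 184.89 lb/h.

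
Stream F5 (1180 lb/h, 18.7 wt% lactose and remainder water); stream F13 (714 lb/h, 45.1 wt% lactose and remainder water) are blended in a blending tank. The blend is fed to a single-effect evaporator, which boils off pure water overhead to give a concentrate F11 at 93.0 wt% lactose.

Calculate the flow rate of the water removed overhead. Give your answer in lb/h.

lactose entering = 1180×0.187 + 714×0.451 = 542.67 lb/h.
All lactose reports to F11, so F11 = 542.67/0.930 = 583.52 lb/h.
Total feed = 1894 lb/h; overhead = 1894 − 583.52 = 1310.5 lb/h.

1310 lb/h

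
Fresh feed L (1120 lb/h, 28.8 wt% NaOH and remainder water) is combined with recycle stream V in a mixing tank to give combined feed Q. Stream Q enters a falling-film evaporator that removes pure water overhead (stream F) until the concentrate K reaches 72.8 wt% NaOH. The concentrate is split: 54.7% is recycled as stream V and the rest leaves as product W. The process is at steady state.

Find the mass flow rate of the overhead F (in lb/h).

676.9 lb/h

Overall NaOH balance (none leaves overhead): NaOH in fresh feed = NaOH in product, i.e. 1120×0.288 = (1−0.547)·K·0.728.
K = 322.56/(0.728×0.453) = 978.09 lb/h.
Recycle V = 0.547×978.09 = 535.02 lb/h.
Combined feed Q = 1120 + 535.02 = 1655 lb/h.
Overhead F = Q − K = 1655 − 978.09 = 676.92 lb/h.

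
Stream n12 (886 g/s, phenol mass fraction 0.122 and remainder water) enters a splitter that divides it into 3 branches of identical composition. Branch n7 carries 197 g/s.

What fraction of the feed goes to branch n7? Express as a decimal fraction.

Fraction to n7 = 197/886 = 0.2223.

0.222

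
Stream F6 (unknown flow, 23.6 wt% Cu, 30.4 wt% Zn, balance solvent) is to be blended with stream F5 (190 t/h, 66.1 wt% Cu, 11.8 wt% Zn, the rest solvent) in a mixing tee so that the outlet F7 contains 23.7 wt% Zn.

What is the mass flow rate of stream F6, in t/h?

Let F6 be the unknown flow. Total out = 190 + F6.
Zn balance: 22.42 + 0.304·F6 = 0.237·(190 + F6)
(0.304 − 0.237)·F6 = 0.237×190 − 22.42 = 22.61
F6 = 22.61 / 0.067 = 337.46 t/h

337.5 t/h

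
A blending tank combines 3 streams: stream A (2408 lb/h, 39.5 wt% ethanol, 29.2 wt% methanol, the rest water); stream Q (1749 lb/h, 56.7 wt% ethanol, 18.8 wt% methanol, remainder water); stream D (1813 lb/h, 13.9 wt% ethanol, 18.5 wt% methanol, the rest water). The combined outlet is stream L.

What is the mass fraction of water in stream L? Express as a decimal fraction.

0.403

Total flow out = 2408 + 1749 + 1813 = 5970 lb/h.
water in = 2408×0.313 + 1749×0.245 + 1813×0.676 = 2407.8 lb/h.
water mass fraction in L = 2407.8/5970 = 0.403.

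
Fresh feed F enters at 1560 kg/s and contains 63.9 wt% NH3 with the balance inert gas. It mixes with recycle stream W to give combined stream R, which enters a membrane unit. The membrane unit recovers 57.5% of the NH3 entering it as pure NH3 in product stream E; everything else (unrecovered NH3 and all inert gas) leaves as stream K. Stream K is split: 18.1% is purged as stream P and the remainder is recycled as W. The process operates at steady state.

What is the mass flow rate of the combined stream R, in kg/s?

4640 kg/s

inert gas enters only via F and leaves only via the purge: 1560×0.361 = 0.181×(inert gas in K), and the membrane unit passes all inert gas, so inert gas in R = inert gas in K = 3111.4 kg/s.
NH3 in R: m_A = 1560×0.639 + (1−0.181)·(1−0.575)·m_A, so m_A = 996.84/0.6519 = 1529.1 kg/s.
R = 1529.1 + 3111.4 = 4640.5 kg/s.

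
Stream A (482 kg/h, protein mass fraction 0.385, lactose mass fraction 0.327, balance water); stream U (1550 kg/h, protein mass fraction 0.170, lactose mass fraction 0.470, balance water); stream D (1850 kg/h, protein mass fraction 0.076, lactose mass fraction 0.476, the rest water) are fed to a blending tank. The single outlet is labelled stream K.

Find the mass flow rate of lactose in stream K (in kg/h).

lactose out = lactose in = 482×0.327 + 1550×0.470 + 1850×0.476 = 1766.7 kg/h.

1767 kg/h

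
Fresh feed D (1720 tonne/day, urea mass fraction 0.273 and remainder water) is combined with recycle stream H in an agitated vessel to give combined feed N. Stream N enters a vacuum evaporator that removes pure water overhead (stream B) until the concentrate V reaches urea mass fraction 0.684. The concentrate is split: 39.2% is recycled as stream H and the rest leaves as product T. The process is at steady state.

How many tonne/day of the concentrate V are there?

Overall urea balance (none leaves overhead): urea in fresh feed = urea in product, i.e. 1720×0.273 = (1−0.392)·V·0.684.
V = 469.56/(0.684×0.608) = 1129.1 tonne/day.

1129 tonne/day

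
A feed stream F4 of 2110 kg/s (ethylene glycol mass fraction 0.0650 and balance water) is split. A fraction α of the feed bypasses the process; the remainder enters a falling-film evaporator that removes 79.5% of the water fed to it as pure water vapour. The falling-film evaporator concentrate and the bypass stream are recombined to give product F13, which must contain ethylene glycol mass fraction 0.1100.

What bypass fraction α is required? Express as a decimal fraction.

0.450

All 2110×0.065 = 137.15 kg/s of ethylene glycol reaches F13, so F13 = 137.15/0.110 = 1246.8 kg/s and vapour = 863.18 kg/s.
The evaporator receives (1−α)·2110 of feed at 0.935 water and removes 0.795 of that water:
0.795×0.935×(1−α)×2110 = 863.18
(1−α) = 863.18/1568.4 = 0.5504;  α = 0.4496.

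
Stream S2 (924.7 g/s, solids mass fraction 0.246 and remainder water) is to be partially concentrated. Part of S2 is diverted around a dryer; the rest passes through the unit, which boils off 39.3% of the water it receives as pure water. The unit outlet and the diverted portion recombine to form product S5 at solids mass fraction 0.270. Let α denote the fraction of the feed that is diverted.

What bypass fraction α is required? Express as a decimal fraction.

0.700

All 924.7×0.246 = 227.48 g/s of solids reaches S5, so S5 = 227.48/0.270 = 842.5 g/s and vapour = 82.196 g/s.
The evaporator receives (1−α)·924.7 of feed at 0.754 water and removes 0.393 of that water:
0.393×0.754×(1−α)×924.7 = 82.196
(1−α) = 82.196/274.01 = 0.3000;  α = 0.7000.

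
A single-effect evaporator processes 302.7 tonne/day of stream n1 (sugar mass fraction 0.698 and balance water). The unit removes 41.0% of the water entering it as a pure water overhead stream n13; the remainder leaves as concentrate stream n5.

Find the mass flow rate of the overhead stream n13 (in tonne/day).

water entering = 302.7×0.302 = 91.415 tonne/day; overhead removed = 0.410×91.415 = 37.48 tonne/day.

37.48 tonne/day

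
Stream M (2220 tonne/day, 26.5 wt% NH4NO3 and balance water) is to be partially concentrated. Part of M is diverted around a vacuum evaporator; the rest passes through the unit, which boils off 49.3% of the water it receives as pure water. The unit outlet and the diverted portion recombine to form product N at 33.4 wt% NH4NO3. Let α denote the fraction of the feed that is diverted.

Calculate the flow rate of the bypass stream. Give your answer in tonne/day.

954.3 tonne/day

All 2220×0.265 = 588.3 tonne/day of NH4NO3 reaches N, so N = 588.3/0.334 = 1761.4 tonne/day and vapour = 458.62 tonne/day.
The evaporator receives (1−α)·2220 of feed at 0.735 water and removes 0.493 of that water:
0.493×0.735×(1−α)×2220 = 458.62
(1−α) = 458.62/804.43 = 0.5701;  α = 0.4299.
Bypass flow = 0.4299×2220 = 954.33 tonne/day.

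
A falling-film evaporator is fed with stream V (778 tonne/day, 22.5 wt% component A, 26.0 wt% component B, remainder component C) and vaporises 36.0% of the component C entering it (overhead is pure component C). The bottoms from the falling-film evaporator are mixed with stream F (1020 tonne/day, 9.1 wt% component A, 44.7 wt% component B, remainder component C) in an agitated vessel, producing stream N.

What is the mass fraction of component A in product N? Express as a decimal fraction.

Vapour removed = 0.360×0.515×778 = 144.24 tonne/day; concentrate = 633.76 tonne/day.
component A reaching the mixer = 175.05 (from concentrate) + 1020×0.091 = 267.87 tonne/day.
Product flow = 633.76 + 1020 = 1653.8 tonne/day; component A fraction = 0.1620.

0.1620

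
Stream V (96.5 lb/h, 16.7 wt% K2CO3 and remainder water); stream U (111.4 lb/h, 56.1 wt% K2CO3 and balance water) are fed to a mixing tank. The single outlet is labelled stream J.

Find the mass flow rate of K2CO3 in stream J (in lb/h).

78.61 lb/h

K2CO3 out = K2CO3 in = 96.5×0.167 + 111.4×0.561 = 78.611 lb/h.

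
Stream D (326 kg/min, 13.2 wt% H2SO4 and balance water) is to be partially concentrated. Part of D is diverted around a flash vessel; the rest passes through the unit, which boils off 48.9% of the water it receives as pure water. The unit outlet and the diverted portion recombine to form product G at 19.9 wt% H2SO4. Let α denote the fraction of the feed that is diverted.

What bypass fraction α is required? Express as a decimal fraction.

0.207

All 326×0.132 = 43.032 kg/min of H2SO4 reaches G, so G = 43.032/0.199 = 216.24 kg/min and vapour = 109.76 kg/min.
The evaporator receives (1−α)·326 of feed at 0.868 water and removes 0.489 of that water:
0.489×0.868×(1−α)×326 = 109.76
(1−α) = 109.76/138.37 = 0.7932;  α = 0.2068.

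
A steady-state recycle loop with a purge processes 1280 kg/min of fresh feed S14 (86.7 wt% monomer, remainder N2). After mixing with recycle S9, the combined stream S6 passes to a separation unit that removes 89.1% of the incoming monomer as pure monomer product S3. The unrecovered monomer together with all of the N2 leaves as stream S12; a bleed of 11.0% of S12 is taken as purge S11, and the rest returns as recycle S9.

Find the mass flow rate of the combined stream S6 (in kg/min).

2777 kg/min

N2 enters only via S14 and leaves only via the purge: 1280×0.133 = 0.110×(N2 in S12), and the separation unit passes all N2, so N2 in S6 = N2 in S12 = 1547.6 kg/min.
monomer in S6: m_A = 1280×0.867 + (1−0.110)·(1−0.891)·m_A, so m_A = 1109.8/0.9030 = 1229 kg/min.
S6 = 1229 + 1547.6 = 2776.6 kg/min.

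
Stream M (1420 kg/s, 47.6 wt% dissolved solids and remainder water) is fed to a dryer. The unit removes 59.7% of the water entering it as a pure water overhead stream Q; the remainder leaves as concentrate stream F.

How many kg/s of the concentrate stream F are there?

975.8 kg/s

water entering = 1420×0.524 = 744.08 kg/s; overhead removed = 0.597×744.08 = 444.22 kg/s.
Concentrate = 1420 − 444.22 = 975.78 kg/s.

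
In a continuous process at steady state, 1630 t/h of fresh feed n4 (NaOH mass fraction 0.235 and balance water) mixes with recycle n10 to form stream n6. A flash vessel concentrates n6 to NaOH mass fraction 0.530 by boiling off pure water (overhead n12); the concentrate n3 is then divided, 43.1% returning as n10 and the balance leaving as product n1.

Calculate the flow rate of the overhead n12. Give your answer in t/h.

907.3 t/h

Overall NaOH balance (none leaves overhead): NaOH in fresh feed = NaOH in product, i.e. 1630×0.235 = (1−0.431)·n3·0.530.
n3 = 383.05/(0.530×0.569) = 1270.2 t/h.
Recycle n10 = 0.431×1270.2 = 547.45 t/h.
Combined feed n6 = 1630 + 547.45 = 2177.5 t/h.
Overhead n12 = n6 − n3 = 2177.5 − 1270.2 = 907.26 t/h.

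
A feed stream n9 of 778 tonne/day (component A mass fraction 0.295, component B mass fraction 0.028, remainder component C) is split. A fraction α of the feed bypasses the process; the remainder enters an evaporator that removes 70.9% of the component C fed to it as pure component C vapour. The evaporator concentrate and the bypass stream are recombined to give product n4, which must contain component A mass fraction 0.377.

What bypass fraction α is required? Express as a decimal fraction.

0.547

All 778×0.295 = 229.51 tonne/day of component A reaches n4, so n4 = 229.51/0.377 = 608.78 tonne/day and vapour = 169.22 tonne/day.
The evaporator receives (1−α)·778 of feed at 0.677 component C and removes 0.709 of that component C:
0.709×0.677×(1−α)×778 = 169.22
(1−α) = 169.22/373.43 = 0.4531;  α = 0.5469.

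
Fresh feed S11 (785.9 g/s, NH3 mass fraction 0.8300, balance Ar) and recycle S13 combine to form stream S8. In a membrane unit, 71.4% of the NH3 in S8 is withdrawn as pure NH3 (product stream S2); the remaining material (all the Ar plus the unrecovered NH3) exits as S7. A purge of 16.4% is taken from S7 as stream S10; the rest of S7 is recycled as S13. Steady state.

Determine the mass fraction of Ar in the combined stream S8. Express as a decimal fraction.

0.4873

Ar enters only via S11 and leaves only via the purge: 785.9×0.170 = 0.164×(Ar in S7), and the membrane unit passes all Ar, so Ar in S8 = Ar in S7 = 814.65 g/s.
NH3 in S8: m_A = 785.9×0.830 + (1−0.164)·(1−0.714)·m_A, so m_A = 652.3/0.7609 = 857.27 g/s.
S8 = 857.27 + 814.65 = 1671.9 g/s.
Ar fraction in S8 = 814.65/1671.9 = 0.4873.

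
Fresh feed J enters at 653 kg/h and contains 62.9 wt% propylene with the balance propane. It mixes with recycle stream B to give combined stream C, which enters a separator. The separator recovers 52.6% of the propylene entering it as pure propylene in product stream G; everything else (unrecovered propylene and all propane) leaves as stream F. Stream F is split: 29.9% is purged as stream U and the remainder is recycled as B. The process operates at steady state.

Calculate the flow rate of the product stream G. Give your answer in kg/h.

propylene in C: m_A = 653×0.629 + (1−0.299)·(1−0.526)·m_A, so m_A = 410.74/0.6677 = 615.13 kg/h.
Product G = 0.526×615.13 = 323.56 kg/h.

323.6 kg/h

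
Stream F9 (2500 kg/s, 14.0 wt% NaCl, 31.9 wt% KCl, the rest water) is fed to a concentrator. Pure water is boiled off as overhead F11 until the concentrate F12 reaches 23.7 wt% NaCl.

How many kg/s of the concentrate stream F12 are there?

NaCl is conserved: 2500×0.140 = 350 kg/s all reports to the concentrate.
Concentrate = 350/(target fraction) = 1476.8 kg/s.

1477 kg/s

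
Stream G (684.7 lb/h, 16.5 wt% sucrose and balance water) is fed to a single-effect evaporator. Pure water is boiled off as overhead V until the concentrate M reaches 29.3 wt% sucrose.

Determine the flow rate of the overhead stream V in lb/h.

sucrose is conserved: 684.7×0.165 = 112.98 lb/h all reports to the concentrate.
Concentrate = 112.98/(target fraction) = 385.58 lb/h.
Overhead = 684.7 − 385.58 = 299.12 lb/h.

299.1 lb/h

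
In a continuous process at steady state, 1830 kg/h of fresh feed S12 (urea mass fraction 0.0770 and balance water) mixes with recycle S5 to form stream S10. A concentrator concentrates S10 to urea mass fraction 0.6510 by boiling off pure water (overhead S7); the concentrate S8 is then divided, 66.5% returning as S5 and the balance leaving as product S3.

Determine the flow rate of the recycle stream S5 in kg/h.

Overall urea balance (none leaves overhead): urea in fresh feed = urea in product, i.e. 1830×0.077 = (1−0.665)·S8·0.651.
S8 = 140.91/(0.651×0.335) = 646.12 kg/h.
Recycle S5 = 0.665×646.12 = 429.67 kg/h.

429.7 kg/h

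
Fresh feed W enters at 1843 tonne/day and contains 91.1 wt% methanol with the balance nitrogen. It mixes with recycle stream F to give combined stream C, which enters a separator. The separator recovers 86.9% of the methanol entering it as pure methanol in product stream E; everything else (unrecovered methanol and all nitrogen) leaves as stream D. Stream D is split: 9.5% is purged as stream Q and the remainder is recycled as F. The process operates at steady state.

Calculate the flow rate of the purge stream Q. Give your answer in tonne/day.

nitrogen enters only via W and leaves only via the purge: 1843×0.089 = 0.095×(nitrogen in D), and the separator passes all nitrogen, so nitrogen in C = nitrogen in D = 1726.6 tonne/day.
methanol in C: m_A = 1843×0.911 + (1−0.095)·(1−0.869)·m_A, so m_A = 1679/0.8814 = 1904.8 tonne/day.
D = (1−0.869)×1904.8 + 1726.6 = 1976.1 tonne/day.
Purge Q = 0.095×1976.1 = 187.73 tonne/day.

187.7 tonne/day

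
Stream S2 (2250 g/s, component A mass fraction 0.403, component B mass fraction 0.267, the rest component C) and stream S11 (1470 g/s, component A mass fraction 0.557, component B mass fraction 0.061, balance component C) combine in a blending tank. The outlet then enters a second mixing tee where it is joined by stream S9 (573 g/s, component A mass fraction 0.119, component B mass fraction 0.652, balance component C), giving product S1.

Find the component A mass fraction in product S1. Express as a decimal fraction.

Overall, product flow = 4293 g/s.
component A in = 2250×0.403 + 1470×0.557 + 573×0.119 = 1793.7 g/s.
component A fraction in S1 = 0.418.

0.418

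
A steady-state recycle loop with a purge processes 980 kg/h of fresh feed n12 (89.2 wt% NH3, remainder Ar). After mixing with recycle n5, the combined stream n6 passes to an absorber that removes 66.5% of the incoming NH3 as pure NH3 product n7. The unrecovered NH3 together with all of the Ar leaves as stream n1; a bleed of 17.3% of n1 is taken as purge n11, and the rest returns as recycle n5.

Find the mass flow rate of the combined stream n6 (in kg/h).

1821 kg/h

Ar enters only via n12 and leaves only via the purge: 980×0.108 = 0.173×(Ar in n1), and the absorber passes all Ar, so Ar in n6 = Ar in n1 = 611.79 kg/h.
NH3 in n6: m_A = 980×0.892 + (1−0.173)·(1−0.665)·m_A, so m_A = 874.16/0.7230 = 1209.1 kg/h.
n6 = 1209.1 + 611.79 = 1820.9 kg/h.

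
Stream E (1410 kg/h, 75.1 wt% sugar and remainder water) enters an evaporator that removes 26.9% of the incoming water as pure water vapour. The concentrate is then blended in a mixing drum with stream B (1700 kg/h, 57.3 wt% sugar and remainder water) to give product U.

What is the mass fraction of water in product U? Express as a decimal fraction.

0.326

Vapour removed = 0.269×0.249×1410 = 94.443 kg/h; concentrate = 1315.6 kg/h.
water reaching the mixer = 256.65 (from concentrate) + 1700×0.427 = 982.55 kg/h.
Product flow = 1315.6 + 1700 = 3015.6 kg/h; water fraction = 0.326.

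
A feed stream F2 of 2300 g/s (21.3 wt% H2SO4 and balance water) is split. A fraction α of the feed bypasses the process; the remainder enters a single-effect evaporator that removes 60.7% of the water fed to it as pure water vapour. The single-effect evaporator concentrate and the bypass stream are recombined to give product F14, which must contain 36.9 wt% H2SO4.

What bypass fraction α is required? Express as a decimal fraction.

0.115

All 2300×0.213 = 489.9 g/s of H2SO4 reaches F14, so F14 = 489.9/0.369 = 1327.6 g/s and vapour = 972.36 g/s.
The evaporator receives (1−α)·2300 of feed at 0.787 water and removes 0.607 of that water:
0.607×0.787×(1−α)×2300 = 972.36
(1−α) = 972.36/1098.7 = 0.8850;  α = 0.1150.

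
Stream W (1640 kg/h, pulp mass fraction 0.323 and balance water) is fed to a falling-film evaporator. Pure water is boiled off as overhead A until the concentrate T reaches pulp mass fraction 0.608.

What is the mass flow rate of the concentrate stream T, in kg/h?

pulp is conserved: 1640×0.323 = 529.72 kg/h all reports to the concentrate.
Concentrate = 529.72/(target fraction) = 871.25 kg/h.

871.3 kg/h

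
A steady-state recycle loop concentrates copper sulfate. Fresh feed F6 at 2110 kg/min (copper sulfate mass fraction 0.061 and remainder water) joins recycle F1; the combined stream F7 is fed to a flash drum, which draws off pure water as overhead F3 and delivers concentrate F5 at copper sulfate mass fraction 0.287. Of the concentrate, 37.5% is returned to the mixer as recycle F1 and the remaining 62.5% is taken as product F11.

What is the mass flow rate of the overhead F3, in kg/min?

Overall copper sulfate balance (none leaves overhead): copper sulfate in fresh feed = copper sulfate in product, i.e. 2110×0.061 = (1−0.375)·F5·0.287.
F5 = 128.71/(0.287×0.625) = 717.55 kg/min.
Recycle F1 = 0.375×717.55 = 269.08 kg/min.
Combined feed F7 = 2110 + 269.08 = 2379.1 kg/min.
Overhead F3 = F7 − F5 = 2379.1 − 717.55 = 1661.5 kg/min.

1662 kg/min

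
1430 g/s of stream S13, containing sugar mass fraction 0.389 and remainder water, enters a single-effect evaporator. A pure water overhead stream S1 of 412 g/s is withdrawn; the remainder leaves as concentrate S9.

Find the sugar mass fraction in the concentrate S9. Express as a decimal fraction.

0.546

sugar is not removed: 1430×0.389 = 556.27 g/s of sugar enters S9.
Concentrate = 1430 − 412 = 1018 g/s.
Mass fraction = 556.27/1018 = 0.546.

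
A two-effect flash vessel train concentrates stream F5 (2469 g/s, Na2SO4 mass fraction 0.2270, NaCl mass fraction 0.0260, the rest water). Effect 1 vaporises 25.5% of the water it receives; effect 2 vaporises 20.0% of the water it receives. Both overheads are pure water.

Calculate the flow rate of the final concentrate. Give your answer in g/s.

1724 g/s

water in feed = 2469×0.747 = 1844.3 g/s.
After stage 1: water left = (1−0.255)×1844.3 = 1374; stream total = 1998.7 g/s.
After stage 2: water left = (1−0.200)×1374 = 1099.2; final concentrate = 1723.9 g/s.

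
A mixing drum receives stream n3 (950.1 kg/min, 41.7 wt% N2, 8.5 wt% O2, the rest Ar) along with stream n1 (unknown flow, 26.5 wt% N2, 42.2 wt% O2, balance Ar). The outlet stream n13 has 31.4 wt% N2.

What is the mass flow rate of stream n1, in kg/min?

1997 kg/min

Let n1 be the unknown flow. Total out = 950.1 + n1.
N2 balance: 396.19 + 0.265·n1 = 0.314·(950.1 + n1)
(0.265 − 0.314)·n1 = 0.314×950.1 − 396.19 = -97.86
n1 = -97.86 / -0.049 = 1997.1 kg/min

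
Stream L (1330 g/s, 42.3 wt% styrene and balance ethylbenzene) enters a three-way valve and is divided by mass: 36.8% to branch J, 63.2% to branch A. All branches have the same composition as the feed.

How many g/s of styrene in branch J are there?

207 g/s

Branch J total = 0.368×1330 = 489.44 g/s.
styrene in J = 0.423×489.44 = 207.03 g/s.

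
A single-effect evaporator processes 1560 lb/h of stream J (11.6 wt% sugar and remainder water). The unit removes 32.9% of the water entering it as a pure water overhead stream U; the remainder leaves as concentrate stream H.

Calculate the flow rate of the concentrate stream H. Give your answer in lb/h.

1106 lb/h

water entering = 1560×0.884 = 1379 lb/h; overhead removed = 0.329×1379 = 453.7 lb/h.
Concentrate = 1560 − 453.7 = 1106.3 lb/h.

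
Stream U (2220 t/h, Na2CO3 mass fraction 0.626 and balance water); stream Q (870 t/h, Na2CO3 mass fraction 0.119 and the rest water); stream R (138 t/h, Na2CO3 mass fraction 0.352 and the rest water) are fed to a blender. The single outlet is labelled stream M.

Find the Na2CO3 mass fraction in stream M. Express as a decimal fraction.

0.478

Total flow out = 2220 + 870 + 138 = 3228 t/h.
Na2CO3 in = 2220×0.626 + 870×0.119 + 138×0.352 = 1541.8 t/h.
Na2CO3 mass fraction in M = 1541.8/3228 = 0.478.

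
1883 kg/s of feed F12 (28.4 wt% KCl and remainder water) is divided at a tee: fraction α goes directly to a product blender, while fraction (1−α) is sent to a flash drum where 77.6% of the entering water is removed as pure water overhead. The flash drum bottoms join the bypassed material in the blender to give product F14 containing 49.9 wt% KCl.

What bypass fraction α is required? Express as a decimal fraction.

0.225

All 1883×0.284 = 534.77 kg/s of KCl reaches F14, so F14 = 534.77/0.499 = 1071.7 kg/s and vapour = 811.31 kg/s.
The evaporator receives (1−α)·1883 of feed at 0.716 water and removes 0.776 of that water:
0.776×0.716×(1−α)×1883 = 811.31
(1−α) = 811.31/1046.2 = 0.7755;  α = 0.2245.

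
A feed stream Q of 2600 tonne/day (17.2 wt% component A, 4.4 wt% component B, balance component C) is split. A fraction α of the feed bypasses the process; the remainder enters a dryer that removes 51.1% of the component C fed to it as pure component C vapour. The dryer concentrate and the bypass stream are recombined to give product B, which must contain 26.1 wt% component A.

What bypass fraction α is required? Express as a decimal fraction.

0.149

All 2600×0.172 = 447.2 tonne/day of component A reaches B, so B = 447.2/0.261 = 1713.4 tonne/day and vapour = 886.59 tonne/day.
The evaporator receives (1−α)·2600 of feed at 0.784 component C and removes 0.511 of that component C:
0.511×0.784×(1−α)×2600 = 886.59
(1−α) = 886.59/1041.6 = 0.8512;  α = 0.1488.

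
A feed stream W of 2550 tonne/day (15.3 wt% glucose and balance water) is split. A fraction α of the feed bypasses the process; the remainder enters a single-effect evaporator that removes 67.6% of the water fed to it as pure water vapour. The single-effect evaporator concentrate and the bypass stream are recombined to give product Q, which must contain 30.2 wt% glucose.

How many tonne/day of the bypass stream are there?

All 2550×0.153 = 390.15 tonne/day of glucose reaches Q, so Q = 390.15/0.302 = 1291.9 tonne/day and vapour = 1258.1 tonne/day.
The evaporator receives (1−α)·2550 of feed at 0.847 water and removes 0.676 of that water:
0.676×0.847×(1−α)×2550 = 1258.1
(1−α) = 1258.1/1460.1 = 0.8617;  α = 0.1383.
Bypass flow = 0.1383×2550 = 352.7 tonne/day.

352.7 tonne/day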